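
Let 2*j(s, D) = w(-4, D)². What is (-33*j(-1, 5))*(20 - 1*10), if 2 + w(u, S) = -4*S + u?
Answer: -111540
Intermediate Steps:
w(u, S) = -2 + u - 4*S (w(u, S) = -2 + (-4*S + u) = -2 + (u - 4*S) = -2 + u - 4*S)
j(s, D) = (-6 - 4*D)²/2 (j(s, D) = (-2 - 4 - 4*D)²/2 = (-6 - 4*D)²/2)
(-33*j(-1, 5))*(20 - 1*10) = (-66*(3 + 2*5)²)*(20 - 1*10) = (-66*(3 + 10)²)*(20 - 10) = -66*13²*10 = -66*169*10 = -33*338*10 = -11154*10 = -111540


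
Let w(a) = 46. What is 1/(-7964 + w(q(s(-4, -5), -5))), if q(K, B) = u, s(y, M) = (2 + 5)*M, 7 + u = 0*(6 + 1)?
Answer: -1/7918 ≈ -0.00012629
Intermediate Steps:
u = -7 (u = -7 + 0*(6 + 1) = -7 + 0*7 = -7 + 0 = -7)
s(y, M) = 7*M
q(K, B) = -7
1/(-7964 + w(q(s(-4, -5), -5))) = 1/(-7964 + 46) = 1/(-7918) = -1/7918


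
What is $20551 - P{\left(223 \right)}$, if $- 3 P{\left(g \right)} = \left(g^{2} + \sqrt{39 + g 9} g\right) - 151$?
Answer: $37077 + \frac{223 \sqrt{2046}}{3} \approx 40439.0$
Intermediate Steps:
$P{\left(g \right)} = \frac{151}{3} - \frac{g^{2}}{3} - \frac{g \sqrt{39 + 9 g}}{3}$ ($P{\left(g \right)} = - \frac{\left(g^{2} + \sqrt{39 + g 9} g\right) - 151}{3} = - \frac{\left(g^{2} + \sqrt{39 + 9 g} g\right) - 151}{3} = - \frac{\left(g^{2} + g \sqrt{39 + 9 g}\right) - 151}{3} = - \frac{-151 + g^{2} + g \sqrt{39 + 9 g}}{3} = \frac{151}{3} - \frac{g^{2}}{3} - \frac{g \sqrt{39 + 9 g}}{3}$)
$20551 - P{\left(223 \right)} = 20551 - \left(\frac{151}{3} - \frac{223^{2}}{3} - \frac{223 \sqrt{39 + 9 \cdot 223}}{3}\right) = 20551 - \left(\frac{151}{3} - \frac{49729}{3} - \frac{223 \sqrt{39 + 2007}}{3}\right) = 20551 - \left(\frac{151}{3} - \frac{49729}{3} - \frac{223 \sqrt{2046}}{3}\right) = 20551 - \left(-16526 - \frac{223 \sqrt{2046}}{3}\right) = 20551 + \left(16526 + \frac{223 \sqrt{2046}}{3}\right) = 37077 + \frac{223 \sqrt{2046}}{3}$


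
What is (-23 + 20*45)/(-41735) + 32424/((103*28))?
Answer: 48238799/4298705 ≈ 11.222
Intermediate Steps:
(-23 + 20*45)/(-41735) + 32424/((103*28)) = (-23 + 900)*(-1/41735) + 32424/2884 = 877*(-1/41735) + 32424*(1/2884) = -877/41735 + 1158/103 = 48238799/4298705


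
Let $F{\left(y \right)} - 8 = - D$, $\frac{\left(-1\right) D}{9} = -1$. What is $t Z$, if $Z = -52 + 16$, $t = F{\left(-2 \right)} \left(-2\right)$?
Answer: $-72$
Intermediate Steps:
$D = 9$ ($D = \left(-9\right) \left(-1\right) = 9$)
$F{\left(y \right)} = -1$ ($F{\left(y \right)} = 8 - 9 = -1$)
$t = 2$ ($t = \left(-1\right) \left(-2\right) = 2$)
$Z = -36$
$t Z = 2 \left(-36\right) = -72$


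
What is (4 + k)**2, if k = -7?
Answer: 9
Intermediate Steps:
(4 + k)**2 = (4 - 7)**2 = (-3)**2 = 9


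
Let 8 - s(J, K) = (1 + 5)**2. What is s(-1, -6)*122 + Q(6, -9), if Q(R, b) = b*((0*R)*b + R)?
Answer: -3470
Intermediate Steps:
s(J, K) = -28 (s(J, K) = 8 - (1 + 5)**2 = 8 - 1*6**2 = 8 - 1*36 = 8 - 36 = -28)
Q(R, b) = R*b (Q(R, b) = b*(0*b + R) = b*(0 + R) = b*R = R*b)
s(-1, -6)*122 + Q(6, -9) = -28*122 + 6*(-9) = -3416 - 54 = -3470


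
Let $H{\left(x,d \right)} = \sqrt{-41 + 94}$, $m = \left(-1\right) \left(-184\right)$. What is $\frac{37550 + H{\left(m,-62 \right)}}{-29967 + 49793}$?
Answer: $\frac{18775}{9913} + \frac{\sqrt{53}}{19826} \approx 1.8943$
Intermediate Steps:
$m = 184$
$H{\left(x,d \right)} = \sqrt{53}$
$\frac{37550 + H{\left(m,-62 \right)}}{-29967 + 49793} = \frac{37550 + \sqrt{53}}{-29967 + 49793} = \frac{37550 + \sqrt{53}}{19826} = \left(37550 + \sqrt{53}\right) \frac{1}{19826} = \frac{18775}{9913} + \frac{\sqrt{53}}{19826}$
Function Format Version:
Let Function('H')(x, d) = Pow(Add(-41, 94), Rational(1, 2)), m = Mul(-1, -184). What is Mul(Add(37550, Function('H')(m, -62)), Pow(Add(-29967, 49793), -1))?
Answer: Add(Rational(18775, 9913), Mul(Rational(1, 19826), Pow(53, Rational(1, 2)))) ≈ 1.8943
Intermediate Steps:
m = 184
Function('H')(x, d) = Pow(53, Rational(1, 2))
Mul(Add(37550, Function('H')(m, -62)), Pow(Add(-29967, 49793), -1)) = Mul(Add(37550, Pow(53, Rational(1, 2))), Pow(Add(-29967, 49793), -1)) = Mul(Add(37550, Pow(53, Rational(1, 2))), Pow(19826, -1)) = Mul(Add(37550, Pow(53, Rational(1, 2))), Rational(1, 19826)) = Add(Rational(18775, 9913), Mul(Rational(1, 19826), Pow(53, Rational(1, 2))))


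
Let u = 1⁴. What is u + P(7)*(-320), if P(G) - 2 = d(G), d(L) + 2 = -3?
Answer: 961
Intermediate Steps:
d(L) = -5 (d(L) = -2 - 3 = -5)
P(G) = -3 (P(G) = 2 - 5 = -3)
u = 1
u + P(7)*(-320) = 1 - 3*(-320) = 1 + 960 = 961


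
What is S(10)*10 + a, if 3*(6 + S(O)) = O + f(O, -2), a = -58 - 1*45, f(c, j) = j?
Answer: -409/3 ≈ -136.33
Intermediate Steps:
a = -103 (a = -58 - 45 = -103)
S(O) = -20/3 + O/3 (S(O) = -6 + (O - 2)/3 = -6 + (-2 + O)/3 = -6 + (-⅔ + O/3) = -20/3 + O/3)
S(10)*10 + a = (-20/3 + (⅓)*10)*10 - 103 = (-20/3 + 10/3)*10 - 103 = -10/3*10 - 103 = -100/3 - 103 = -409/3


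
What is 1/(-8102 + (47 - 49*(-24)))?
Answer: -1/6879 ≈ -0.00014537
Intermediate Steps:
1/(-8102 + (47 - 49*(-24))) = 1/(-8102 + (47 + 1176)) = 1/(-8102 + 1223) = 1/(-6879) = -1/6879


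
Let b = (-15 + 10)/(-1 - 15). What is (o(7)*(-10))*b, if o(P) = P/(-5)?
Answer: 35/8 ≈ 4.3750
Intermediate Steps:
o(P) = -P/5 (o(P) = P*(-⅕) = -P/5)
b = 5/16 (b = -5/(-16) = -5*(-1/16) = 5/16 ≈ 0.31250)
(o(7)*(-10))*b = (-⅕*7*(-10))*(5/16) = -7/5*(-10)*(5/16) = 14*(5/16) = 35/8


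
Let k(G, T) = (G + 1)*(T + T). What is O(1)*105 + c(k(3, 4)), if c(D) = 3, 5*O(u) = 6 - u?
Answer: 108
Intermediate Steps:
k(G, T) = 2*T*(1 + G) (k(G, T) = (1 + G)*(2*T) = 2*T*(1 + G))
O(u) = 6/5 - u/5 (O(u) = (6 - u)/5 = 6/5 - u/5)
O(1)*105 + c(k(3, 4)) = (6/5 - ⅕*1)*105 + 3 = (6/5 - ⅕)*105 + 3 = 1*105 + 3 = 105 + 3 = 108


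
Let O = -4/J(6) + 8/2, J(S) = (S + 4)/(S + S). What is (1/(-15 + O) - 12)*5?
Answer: -4765/79 ≈ -60.316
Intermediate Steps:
J(S) = (4 + S)/(2*S) (J(S) = (4 + S)/((2*S)) = (4 + S)*(1/(2*S)) = (4 + S)/(2*S))
O = -⅘ (O = -4*12/(4 + 6) + 8/2 = -4/((½)*(⅙)*10) + 8*(½) = -4/⅚ + 4 = -4*6/5 + 4 = -24/5 + 4 = -⅘ ≈ -0.80000)
(1/(-15 + O) - 12)*5 = (1/(-15 - ⅘) - 12)*5 = (1/(-79/5) - 12)*5 = (-5/79 - 12)*5 = -953/79*5 = -4765/79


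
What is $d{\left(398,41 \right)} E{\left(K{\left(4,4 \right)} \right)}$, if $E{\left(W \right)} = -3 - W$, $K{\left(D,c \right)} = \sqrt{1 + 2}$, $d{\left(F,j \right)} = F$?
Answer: $-1194 - 398 \sqrt{3} \approx -1883.4$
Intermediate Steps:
$K{\left(D,c \right)} = \sqrt{3}$
$d{\left(398,41 \right)} E{\left(K{\left(4,4 \right)} \right)} = 398 \left(-3 - \sqrt{3}\right) = -1194 - 398 \sqrt{3}$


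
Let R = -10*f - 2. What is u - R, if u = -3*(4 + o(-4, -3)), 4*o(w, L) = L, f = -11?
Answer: -471/4 ≈ -117.75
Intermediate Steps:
o(w, L) = L/4
R = 108 (R = -10*(-11) - 2 = 110 - 2 = 108)
u = -39/4 (u = -3*(4 + (¼)*(-3)) = -3*(4 - ¾) = -3*13/4 = -39/4 ≈ -9.7500)
u - R = -39/4 - 1*108 = -39/4 - 108 = -471/4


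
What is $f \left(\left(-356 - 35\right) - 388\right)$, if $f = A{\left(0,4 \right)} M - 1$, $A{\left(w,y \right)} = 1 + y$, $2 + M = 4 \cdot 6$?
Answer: $-84911$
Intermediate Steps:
$M = 22$ ($M = -2 + 4 \cdot 6 = -2 + 24 = 22$)
$f = 109$ ($f = \left(1 + 4\right) 22 - 1 = 5 \cdot 22 - 1 = 110 - 1 = 109$)
$f \left(\left(-356 - 35\right) - 388\right) = 109 \left(\left(-356 - 35\right) - 388\right) = 109 \left(-391 - 388\right) = 109 \left(-779\right) = -84911$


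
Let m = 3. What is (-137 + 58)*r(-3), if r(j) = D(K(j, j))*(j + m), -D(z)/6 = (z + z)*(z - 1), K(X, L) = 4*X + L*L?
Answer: 0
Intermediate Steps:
K(X, L) = L² + 4*X (K(X, L) = 4*X + L² = L² + 4*X)
D(z) = -12*z*(-1 + z) (D(z) = -6*(z + z)*(z - 1) = -6*2*z*(-1 + z) = -12*z*(-1 + z))
r(j) = 12*(3 + j)*(j² + 4*j)*(1 - j² - 4*j) (r(j) = (12*(j² + 4*j)*(1 - (j² + 4*j)))*(j + 3) = (12*(j² + 4*j)*(1 + (-j² - 4*j)))*(3 + j) = (12*(j² + 4*j)*(1 - j² - 4*j))*(3 + j) = 12*(3 + j)*(j² + 4*j)*(1 - j² - 4*j))
(-137 + 58)*r(-3) = (-137 + 58)*(-12*(-3)*(3 - 3)*(4 - 3)*(-1 + (-3)² + 4*(-3))) = -(-948)*(-3)*0*(-1 + 9 - 12) = -(-948)*(-3)*0*(-4) = -79*0 = 0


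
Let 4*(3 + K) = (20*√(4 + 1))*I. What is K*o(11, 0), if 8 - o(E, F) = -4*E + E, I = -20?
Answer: -123 - 4100*√5 ≈ -9290.9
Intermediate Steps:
o(E, F) = 8 + 3*E (o(E, F) = 8 - (-4*E + E) = 8 - (-3)*E = 8 + 3*E)
K = -3 - 100*√5 (K = -3 + ((20*√(4 + 1))*(-20))/4 = -3 + ((20*√5)*(-20))/4 = -3 + (-400*√5)/4 = -3 - 100*√5 ≈ -226.61)
K*o(11, 0) = (-3 - 100*√5)*(8 + 3*11) = (-3 - 100*√5)*(8 + 33) = (-3 - 100*√5)*41 = -123 - 4100*√5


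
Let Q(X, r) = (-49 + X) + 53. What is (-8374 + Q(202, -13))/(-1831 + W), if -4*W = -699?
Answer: 32672/6625 ≈ 4.9316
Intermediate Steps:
W = 699/4 (W = -¼*(-699) = 699/4 ≈ 174.75)
Q(X, r) = 4 + X
(-8374 + Q(202, -13))/(-1831 + W) = (-8374 + (4 + 202))/(-1831 + 699/4) = (-8374 + 206)/(-6625/4) = -8168*(-4/6625) = 32672/6625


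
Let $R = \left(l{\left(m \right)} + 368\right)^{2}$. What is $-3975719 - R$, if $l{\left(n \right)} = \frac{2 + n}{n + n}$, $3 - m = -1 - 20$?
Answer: $- \frac{2368248169}{576} \approx -4.1115 \cdot 10^{6}$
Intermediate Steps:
$m = 24$ ($m = 3 - \left(-1 - 20\right) = 3 - -21 = 3 + 21 = 24$)
$l{\left(n \right)} = \frac{2 + n}{2 n}$
$R = \frac{78234025}{576}$ ($R = \left(\frac{2 + 24}{2 \cdot 24} + 368\right)^{2} = \left(\frac{1}{2} \cdot \frac{1}{24} \cdot 26 + 368\right)^{2} = \left(\frac{13}{24} + 368\right)^{2} = \left(\frac{8845}{24}\right)^{2} = \frac{78234025}{576} \approx 1.3582 \cdot 10^{5}$)
$-3975719 - R = -3975719 - \frac{78234025}{576} = - \frac{2368248169}{576}$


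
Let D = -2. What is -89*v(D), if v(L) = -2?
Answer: 178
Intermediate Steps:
-89*v(D) = -89*(-2) = 178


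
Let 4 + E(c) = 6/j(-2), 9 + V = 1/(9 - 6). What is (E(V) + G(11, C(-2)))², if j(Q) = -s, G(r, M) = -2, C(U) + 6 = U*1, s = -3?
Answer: 16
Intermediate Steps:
C(U) = -6 + U (C(U) = -6 + U*1 = -6 + U)
V = -26/3 (V = -9 + 1/(9 - 6) = -9 + 1/3 = -9 + ⅓ = -26/3 ≈ -8.6667)
j(Q) = 3 (j(Q) = -1*(-3) = 3)
E(c) = -2 (E(c) = -4 + 6/3 = -4 + 6*(⅓) = -4 + 2 = -2)
(E(V) + G(11, C(-2)))² = (-2 - 2)² = (-4)² = 16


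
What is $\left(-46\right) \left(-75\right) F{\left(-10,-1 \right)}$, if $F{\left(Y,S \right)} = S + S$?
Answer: $-6900$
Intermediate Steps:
$F{\left(Y,S \right)} = 2 S$
$\left(-46\right) \left(-75\right) F{\left(-10,-1 \right)} = \left(-46\right) \left(-75\right) 2 \left(-1\right) = 3450 \left(-2\right) = -6900$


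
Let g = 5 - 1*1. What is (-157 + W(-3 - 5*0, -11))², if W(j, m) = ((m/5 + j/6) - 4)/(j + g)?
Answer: 2679769/100 ≈ 26798.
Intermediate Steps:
g = 4 (g = 5 - 1 = 4)
W(j, m) = (-4 + m/5 + j/6)/(4 + j) (W(j, m) = ((m/5 + j/6) - 4)/(j + 4) = ((m*(⅕) + j*(⅙)) - 4)/(4 + j) = ((m/5 + j/6) - 4)/(4 + j) = (-4 + m/5 + j/6)/(4 + j))
(-157 + W(-3 - 5*0, -11))² = (-157 + (-4 + (⅕)*(-11) + (-3 - 5*0)/6)/(4 + (-3 - 5*0)))² = (-157 + (-4 - 11/5 + (-3 + 0)/6)/(4 + (-3 + 0)))² = (-157 + (-4 - 11/5 + (⅙)*(-3))/(4 - 3))² = (-157 + (-4 - 11/5 - ½)/1)² = (-157 + 1*(-67/10))² = (-157 - 67/10)² = (-1637/10)² = 2679769/100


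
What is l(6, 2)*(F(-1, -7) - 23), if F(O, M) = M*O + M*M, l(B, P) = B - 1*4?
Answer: 66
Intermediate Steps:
l(B, P) = -4 + B (l(B, P) = B - 4 = -4 + B)
F(O, M) = M² + M*O (F(O, M) = M*O + M² = M² + M*O)
l(6, 2)*(F(-1, -7) - 23) = (-4 + 6)*(-7*(-7 - 1) - 23) = 2*(-7*(-8) - 23) = 2*(56 - 23) = 2*33 = 66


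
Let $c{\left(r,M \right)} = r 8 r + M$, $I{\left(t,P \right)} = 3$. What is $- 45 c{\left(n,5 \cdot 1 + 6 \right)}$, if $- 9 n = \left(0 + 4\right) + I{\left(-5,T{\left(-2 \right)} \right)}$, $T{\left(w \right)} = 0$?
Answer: $- \frac{6415}{9} \approx -712.78$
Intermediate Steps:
$n = - \frac{7}{9}$ ($n = - \frac{\left(0 + 4\right) + 3}{9} = - \frac{4 + 3}{9} = \left(- \frac{1}{9}\right) 7 = - \frac{7}{9} \approx -0.77778$)
$c{\left(r,M \right)} = M + 8 r^{2}$ ($c{\left(r,M \right)} = 8 r r + M = 8 r^{2} + M = M + 8 r^{2}$)
$- 45 c{\left(n,5 \cdot 1 + 6 \right)} = - 45 \left(\left(5 \cdot 1 + 6\right) + 8 \left(- \frac{7}{9}\right)^{2}\right) = - 45 \left(\left(5 + 6\right) + 8 \cdot \frac{49}{81}\right) = - 45 \left(11 + \frac{392}{81}\right) = \left(-45\right) \frac{1283}{81} = - \frac{6415}{9}$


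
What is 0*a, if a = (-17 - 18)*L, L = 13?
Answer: 0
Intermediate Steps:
a = -455 (a = (-17 - 18)*13 = -35*13 = -455)
0*a = 0*(-455) = 0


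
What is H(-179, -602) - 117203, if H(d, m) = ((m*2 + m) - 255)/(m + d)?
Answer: -91533482/781 ≈ -1.1720e+5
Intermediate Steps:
H(d, m) = (-255 + 3*m)/(d + m) (H(d, m) = ((2*m + m) - 255)/(d + m) = (3*m - 255)/(d + m) = (-255 + 3*m)/(d + m))
H(-179, -602) - 117203 = 3*(-85 - 602)/(-179 - 602) - 117203 = 3*(-687)/(-781) - 117203 = 3*(-1/781)*(-687) - 117203 = 2061/781 - 117203 = -91533482/781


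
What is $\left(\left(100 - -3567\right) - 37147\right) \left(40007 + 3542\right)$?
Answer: $-1458020520$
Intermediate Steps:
$\left(\left(100 - -3567\right) - 37147\right) \left(40007 + 3542\right) = \left(\left(100 + 3567\right) - 37147\right) 43549 = \left(3667 - 37147\right) 43549 = \left(-33480\right) 43549 = -1458020520$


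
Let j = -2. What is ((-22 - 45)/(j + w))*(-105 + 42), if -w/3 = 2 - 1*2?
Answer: -4221/2 ≈ -2110.5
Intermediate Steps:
w = 0 (w = -3*(2 - 1*2) = -3*(2 - 2) = -3*0 = 0)
((-22 - 45)/(j + w))*(-105 + 42) = ((-22 - 45)/(-2 + 0))*(-105 + 42) = -67/(-2)*(-63) = -67*(-½)*(-63) = (67/2)*(-63) = -4221/2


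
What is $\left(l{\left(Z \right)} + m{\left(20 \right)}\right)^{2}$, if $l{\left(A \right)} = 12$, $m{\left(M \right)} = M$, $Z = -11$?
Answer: $1024$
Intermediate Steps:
$\left(l{\left(Z \right)} + m{\left(20 \right)}\right)^{2} = \left(12 + 20\right)^{2} = 32^{2} = 1024$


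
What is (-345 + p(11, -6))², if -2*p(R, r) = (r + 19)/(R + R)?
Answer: 230827249/1936 ≈ 1.1923e+5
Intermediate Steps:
p(R, r) = -(19 + r)/(4*R) (p(R, r) = -(r + 19)/(2*(R + R)) = -(19 + r)/(2*(2*R)) = -(19 + r)*1/(2*R)/2 = -(19 + r)/(4*R))
(-345 + p(11, -6))² = (-345 + (¼)*(-19 - 1*(-6))/11)² = (-345 + (¼)*(1/11)*(-19 + 6))² = (-345 + (¼)*(1/11)*(-13))² = (-345 - 13/44)² = (-15193/44)² = 230827249/1936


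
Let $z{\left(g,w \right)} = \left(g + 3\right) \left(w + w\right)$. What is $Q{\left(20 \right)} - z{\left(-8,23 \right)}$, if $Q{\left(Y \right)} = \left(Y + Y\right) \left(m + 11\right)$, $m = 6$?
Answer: $910$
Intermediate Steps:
$z{\left(g,w \right)} = 2 w \left(3 + g\right)$ ($z{\left(g,w \right)} = \left(3 + g\right) 2 w = 2 w \left(3 + g\right)$)
$Q{\left(Y \right)} = 34 Y$ ($Q{\left(Y \right)} = \left(Y + Y\right) \left(6 + 11\right) = 2 Y 17 = 34 Y$)
$Q{\left(20 \right)} - z{\left(-8,23 \right)} = 34 \cdot 20 - 2 \cdot 23 \left(3 - 8\right) = 680 - 2 \cdot 23 \left(-5\right) = 680 - -230 = 680 + 230 = 910$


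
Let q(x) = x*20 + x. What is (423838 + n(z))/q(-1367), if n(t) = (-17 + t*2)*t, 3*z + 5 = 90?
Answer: -3824657/258363 ≈ -14.803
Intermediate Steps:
z = 85/3 (z = -5/3 + (⅓)*90 = -5/3 + 30 = 85/3 ≈ 28.333)
n(t) = t*(-17 + 2*t) (n(t) = (-17 + 2*t)*t = t*(-17 + 2*t))
q(x) = 21*x (q(x) = 20*x + x = 21*x)
(423838 + n(z))/q(-1367) = (423838 + 85*(-17 + 2*(85/3))/3)/((21*(-1367))) = (423838 + 85*(-17 + 170/3)/3)/(-28707) = (423838 + (85/3)*(119/3))*(-1/28707) = (423838 + 10115/9)*(-1/28707) = (3824657/9)*(-1/28707) = -3824657/258363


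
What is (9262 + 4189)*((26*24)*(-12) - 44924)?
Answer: -704993812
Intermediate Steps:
(9262 + 4189)*((26*24)*(-12) - 44924) = 13451*(624*(-12) - 44924) = 13451*(-7488 - 44924) = 13451*(-52412) = -704993812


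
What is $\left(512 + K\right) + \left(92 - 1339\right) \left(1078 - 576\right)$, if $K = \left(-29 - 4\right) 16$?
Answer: $-626010$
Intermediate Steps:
$K = -528$ ($K = \left(-33\right) 16 = -528$)
$\left(512 + K\right) + \left(92 - 1339\right) \left(1078 - 576\right) = \left(512 - 528\right) + \left(92 - 1339\right) \left(1078 - 576\right) = -16 - 625994 = -626010$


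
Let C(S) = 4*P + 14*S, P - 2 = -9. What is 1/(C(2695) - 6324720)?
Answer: -1/6287018 ≈ -1.5906e-7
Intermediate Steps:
P = -7 (P = 2 - 9 = -7)
C(S) = -28 + 14*S (C(S) = 4*(-7) + 14*S = -28 + 14*S)
1/(C(2695) - 6324720) = 1/((-28 + 14*2695) - 6324720) = 1/((-28 + 37730) - 6324720) = 1/(37702 - 6324720) = 1/(-6287018) = -1/6287018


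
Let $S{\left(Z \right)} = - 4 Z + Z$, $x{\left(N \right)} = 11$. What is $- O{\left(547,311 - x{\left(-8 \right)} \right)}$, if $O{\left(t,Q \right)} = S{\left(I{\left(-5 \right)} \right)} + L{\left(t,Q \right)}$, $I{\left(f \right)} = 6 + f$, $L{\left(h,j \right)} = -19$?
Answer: $22$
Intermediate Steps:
$S{\left(Z \right)} = - 3 Z$
$O{\left(t,Q \right)} = -22$ ($O{\left(t,Q \right)} = - 3 \left(6 - 5\right) - 19 = \left(-3\right) 1 - 19 = -3 - 19 = -22$)
$- O{\left(547,311 - x{\left(-8 \right)} \right)} = \left(-1\right) \left(-22\right) = 22$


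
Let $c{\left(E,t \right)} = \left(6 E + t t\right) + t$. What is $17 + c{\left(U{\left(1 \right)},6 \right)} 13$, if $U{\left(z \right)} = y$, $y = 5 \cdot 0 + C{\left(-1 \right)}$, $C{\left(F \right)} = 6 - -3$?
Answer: $1265$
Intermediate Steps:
$C{\left(F \right)} = 9$ ($C{\left(F \right)} = 6 + 3 = 9$)
$y = 9$ ($y = 5 \cdot 0 + 9 = 0 + 9 = 9$)
$U{\left(z \right)} = 9$
$c{\left(E,t \right)} = t + t^{2} + 6 E$ ($c{\left(E,t \right)} = \left(6 E + t^{2}\right) + t = \left(t^{2} + 6 E\right) + t = t + t^{2} + 6 E$)
$17 + c{\left(U{\left(1 \right)},6 \right)} 13 = 17 + \left(6 + 6^{2} + 6 \cdot 9\right) 13 = 17 + \left(6 + 36 + 54\right) 13 = 17 + 96 \cdot 13 = 17 + 1248 = 1265$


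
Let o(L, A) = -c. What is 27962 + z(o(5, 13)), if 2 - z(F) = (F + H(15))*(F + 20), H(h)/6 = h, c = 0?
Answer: 26164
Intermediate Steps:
H(h) = 6*h
o(L, A) = 0 (o(L, A) = -1*0 = 0)
z(F) = 2 - (20 + F)*(90 + F) (z(F) = 2 - (F + 6*15)*(F + 20) = 2 - (F + 90)*(20 + F) = 2 - (90 + F)*(20 + F) = 2 - (20 + F)*(90 + F))
27962 + z(o(5, 13)) = 27962 + (-1798 - 1*0² - 110*0) = 27962 + (-1798 - 1*0 + 0) = 27962 + (-1798 + 0 + 0) = 27962 - 1798 = 26164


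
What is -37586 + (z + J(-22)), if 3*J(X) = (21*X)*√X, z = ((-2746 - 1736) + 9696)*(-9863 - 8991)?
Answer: -98342342 - 154*I*√22 ≈ -9.8342e+7 - 722.32*I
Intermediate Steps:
z = -98304756 (z = (-4482 + 9696)*(-18854) = 5214*(-18854) = -98304756)
J(X) = 7*X^(3/2) (J(X) = ((21*X)*√X)/3 = (21*X^(3/2))/3 = 7*X^(3/2))
-37586 + (z + J(-22)) = -37586 + (-98304756 + 7*(-22)^(3/2)) = -37586 + (-98304756 + 7*(-22*I*√22)) = -37586 + (-98304756 - 154*I*√22) = -98342342 - 154*I*√22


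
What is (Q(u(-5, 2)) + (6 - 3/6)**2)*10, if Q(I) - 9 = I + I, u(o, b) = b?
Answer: 865/2 ≈ 432.50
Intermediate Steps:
Q(I) = 9 + 2*I (Q(I) = 9 + (I + I) = 9 + 2*I)
(Q(u(-5, 2)) + (6 - 3/6)**2)*10 = ((9 + 2*2) + (6 - 3/6)**2)*10 = ((9 + 4) + (6 - 3*1/6)**2)*10 = (13 + (6 - 1/2)**2)*10 = (13 + (11/2)**2)*10 = (13 + 121/4)*10 = (173/4)*10 = 865/2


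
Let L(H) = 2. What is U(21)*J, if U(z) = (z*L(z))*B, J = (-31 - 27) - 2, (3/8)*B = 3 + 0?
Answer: -20160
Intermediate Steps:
B = 8 (B = 8*(3 + 0)/3 = (8/3)*3 = 8)
J = -60 (J = -58 - 2 = -60)
U(z) = 16*z (U(z) = (z*2)*8 = (2*z)*8 = 16*z)
U(21)*J = (16*21)*(-60) = 336*(-60) = -20160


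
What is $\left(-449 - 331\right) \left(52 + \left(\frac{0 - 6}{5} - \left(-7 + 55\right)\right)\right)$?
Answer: $-2184$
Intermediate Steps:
$\left(-449 - 331\right) \left(52 + \left(\frac{0 - 6}{5} - \left(-7 + 55\right)\right)\right) = - 780 \left(52 - \frac{246}{5}\right) = \left(-780\right) \frac{14}{5} = -2184$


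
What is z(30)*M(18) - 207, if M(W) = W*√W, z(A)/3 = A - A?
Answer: -207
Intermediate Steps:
z(A) = 0 (z(A) = 3*(A - A) = 3*0 = 0)
M(W) = W^(3/2)
z(30)*M(18) - 207 = 0*18^(3/2) - 207 = 0*(54*√2) - 207 = 0 - 207 = -207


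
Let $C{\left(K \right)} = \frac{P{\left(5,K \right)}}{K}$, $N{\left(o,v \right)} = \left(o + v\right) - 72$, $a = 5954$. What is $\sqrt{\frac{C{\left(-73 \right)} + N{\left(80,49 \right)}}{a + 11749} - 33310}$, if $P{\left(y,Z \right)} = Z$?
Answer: $\frac{2 i \sqrt{289978519306}}{5901} \approx 182.51 i$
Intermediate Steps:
$N{\left(o,v \right)} = -72 + o + v$
$C{\left(K \right)} = 1$ ($C{\left(K \right)} = \frac{K}{K} = 1$)
$\sqrt{\frac{C{\left(-73 \right)} + N{\left(80,49 \right)}}{a + 11749} - 33310} = \sqrt{\frac{1 + \left(-72 + 80 + 49\right)}{5954 + 11749} - 33310} = \sqrt{\frac{1 + 57}{17703} - 33310} = \sqrt{58 \cdot \frac{1}{17703} - 33310} = \sqrt{\frac{58}{17703} - 33310} = \sqrt{- \frac{589686872}{17703}} = \frac{2 i \sqrt{289978519306}}{5901}$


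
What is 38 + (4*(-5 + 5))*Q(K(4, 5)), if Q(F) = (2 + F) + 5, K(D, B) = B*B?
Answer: 38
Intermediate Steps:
K(D, B) = B²
Q(F) = 7 + F
38 + (4*(-5 + 5))*Q(K(4, 5)) = 38 + (4*(-5 + 5))*(7 + 5²) = 38 + (4*0)*(7 + 25) = 38 + 0*32 = 38 + 0 = 38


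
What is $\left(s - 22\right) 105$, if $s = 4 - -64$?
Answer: $4830$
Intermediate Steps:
$s = 68$ ($s = 4 + 64 = 68$)
$\left(s - 22\right) 105 = \left(68 - 22\right) 105 = 46 \cdot 105 = 4830$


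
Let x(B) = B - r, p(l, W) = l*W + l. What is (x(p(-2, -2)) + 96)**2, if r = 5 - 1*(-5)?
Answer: 7744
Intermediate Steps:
r = 10 (r = 5 + 5 = 10)
p(l, W) = l + W*l (p(l, W) = W*l + l = l + W*l)
x(B) = -10 + B (x(B) = B - 1*10 = B - 10 = -10 + B)
(x(p(-2, -2)) + 96)**2 = ((-10 - 2*(1 - 2)) + 96)**2 = ((-10 - 2*(-1)) + 96)**2 = ((-10 + 2) + 96)**2 = (-8 + 96)**2 = 88**2 = 7744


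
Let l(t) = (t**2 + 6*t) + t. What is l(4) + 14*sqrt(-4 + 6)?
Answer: 44 + 14*sqrt(2) ≈ 63.799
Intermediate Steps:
l(t) = t**2 + 7*t
l(4) + 14*sqrt(-4 + 6) = 4*(7 + 4) + 14*sqrt(-4 + 6) = 4*11 + 14*sqrt(2) = 44 + 14*sqrt(2)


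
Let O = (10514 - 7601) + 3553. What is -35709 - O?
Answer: -42175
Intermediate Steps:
O = 6466 (O = 2913 + 3553 = 6466)
-35709 - O = -35709 - 1*6466 = -35709 - 6466 = -42175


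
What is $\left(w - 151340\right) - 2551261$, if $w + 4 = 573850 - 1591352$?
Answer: $-3720107$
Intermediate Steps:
$w = -1017506$ ($w = -4 + \left(573850 - 1591352\right) = -4 - 1017502 = -1017506$)
$\left(w - 151340\right) - 2551261 = \left(-1017506 - 151340\right) - 2551261 = -1168846 - 2551261 = -3720107$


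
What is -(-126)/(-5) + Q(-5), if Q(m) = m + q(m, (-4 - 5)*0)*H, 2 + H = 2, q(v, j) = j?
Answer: -151/5 ≈ -30.200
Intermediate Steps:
H = 0 (H = -2 + 2 = 0)
Q(m) = m (Q(m) = m + ((-4 - 5)*0)*0 = m - 9*0*0 = m + 0*0 = m + 0 = m)
-(-126)/(-5) + Q(-5) = -(-126)/(-5) - 5 = -(-126)*(-1)/5 - 5 = -9*14/5 - 5 = -126/5 - 5 = -151/5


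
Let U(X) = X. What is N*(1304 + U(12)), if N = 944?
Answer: 1242304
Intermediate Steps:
N*(1304 + U(12)) = 944*(1304 + 12) = 944*1316 = 1242304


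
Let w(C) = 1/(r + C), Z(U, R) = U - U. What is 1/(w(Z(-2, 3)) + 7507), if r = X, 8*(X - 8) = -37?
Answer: 27/202697 ≈ 0.00013320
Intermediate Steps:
X = 27/8 (X = 8 + (1/8)*(-37) = 8 - 37/8 = 27/8 ≈ 3.3750)
Z(U, R) = 0
r = 27/8 ≈ 3.3750
w(C) = 1/(27/8 + C)
1/(w(Z(-2, 3)) + 7507) = 1/(8/(27 + 8*0) + 7507) = 1/(8/(27 + 0) + 7507) = 1/(8/27 + 7507) = 1/(202697/27) = 27/202697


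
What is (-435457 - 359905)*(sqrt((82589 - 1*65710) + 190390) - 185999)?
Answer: 147936536638 - 795362*sqrt(207269) ≈ 1.4757e+11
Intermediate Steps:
(-435457 - 359905)*(sqrt((82589 - 1*65710) + 190390) - 185999) = -795362*(sqrt((82589 - 65710) + 190390) - 185999) = -795362*(sqrt(16879 + 190390) - 185999) = -795362*(sqrt(207269) - 185999) = -795362*(-185999 + sqrt(207269)) = 147936536638 - 795362*sqrt(207269)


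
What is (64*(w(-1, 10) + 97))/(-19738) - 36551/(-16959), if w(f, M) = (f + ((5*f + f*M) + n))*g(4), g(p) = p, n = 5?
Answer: 331959355/167368371 ≈ 1.9834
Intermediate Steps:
w(f, M) = 20 + 24*f + 4*M*f (w(f, M) = (f + ((5*f + f*M) + 5))*4 = (f + ((5*f + M*f) + 5))*4 = (f + (5 + 5*f + M*f))*4 = (5 + 6*f + M*f)*4 = 20 + 24*f + 4*M*f)
(64*(w(-1, 10) + 97))/(-19738) - 36551/(-16959) = (64*((20 + 24*(-1) + 4*10*(-1)) + 97))/(-19738) - 36551/(-16959) = (64*((20 - 24 - 40) + 97))*(-1/19738) - 36551*(-1/16959) = (64*(-44 + 97))*(-1/19738) + 36551/16959 = (64*53)*(-1/19738) + 36551/16959 = 3392*(-1/19738) + 36551/16959 = -1696/9869 + 36551/16959 = 331959355/167368371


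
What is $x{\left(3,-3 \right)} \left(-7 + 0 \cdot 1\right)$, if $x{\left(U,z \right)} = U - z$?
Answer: $-42$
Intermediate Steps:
$x{\left(3,-3 \right)} \left(-7 + 0 \cdot 1\right) = \left(3 - -3\right) \left(-7 + 0 \cdot 1\right) = \left(3 + 3\right) \left(-7 + 0\right) = 6 \left(-7\right) = -42$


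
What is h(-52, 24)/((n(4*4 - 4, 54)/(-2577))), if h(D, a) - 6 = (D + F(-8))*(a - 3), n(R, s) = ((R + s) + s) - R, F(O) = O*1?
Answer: 179531/6 ≈ 29922.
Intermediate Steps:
F(O) = O
n(R, s) = 2*s (n(R, s) = (R + 2*s) - R = 2*s)
h(D, a) = 6 + (-8 + D)*(-3 + a) (h(D, a) = 6 + (D - 8)*(a - 3) = 6 + (-8 + D)*(-3 + a))
h(-52, 24)/((n(4*4 - 4, 54)/(-2577))) = (30 - 8*24 - 3*(-52) - 52*24)/(((2*54)/(-2577))) = (30 - 192 + 156 - 1248)/((108*(-1/2577))) = -1254/(-36/859) = -1254*(-859/36) = 179531/6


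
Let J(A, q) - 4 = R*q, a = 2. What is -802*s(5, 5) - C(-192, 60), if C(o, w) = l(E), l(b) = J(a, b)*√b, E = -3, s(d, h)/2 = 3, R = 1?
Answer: -4812 - I*√3 ≈ -4812.0 - 1.732*I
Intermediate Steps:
s(d, h) = 6 (s(d, h) = 2*3 = 6)
J(A, q) = 4 + q (J(A, q) = 4 + 1*q = 4 + q)
l(b) = √b*(4 + b) (l(b) = (4 + b)*√b = √b*(4 + b))
C(o, w) = I*√3 (C(o, w) = √(-3)*(4 - 3) = (I*√3)*1 = I*√3)
-802*s(5, 5) - C(-192, 60) = -802*6 - I*√3 = -4812 - I*√3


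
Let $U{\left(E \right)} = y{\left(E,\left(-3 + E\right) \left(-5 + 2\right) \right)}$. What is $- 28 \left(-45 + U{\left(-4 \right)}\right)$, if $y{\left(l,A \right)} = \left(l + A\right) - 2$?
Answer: $840$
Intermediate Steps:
$y{\left(l,A \right)} = -2 + A + l$ ($y{\left(l,A \right)} = \left(A + l\right) - 2 = -2 + A + l$)
$U{\left(E \right)} = 7 - 2 E$ ($U{\left(E \right)} = -2 + \left(-3 + E\right) \left(-5 + 2\right) + E = -2 + \left(-3 + E\right) \left(-3\right) + E = -2 - \left(-9 + 3 E\right) + E = 7 - 2 E$)
$- 28 \left(-45 + U{\left(-4 \right)}\right) = - 28 \left(-45 + \left(7 - -8\right)\right) = - 28 \left(-45 + \left(7 + 8\right)\right) = - 28 \left(-45 + 15\right) = \left(-28\right) \left(-30\right) = 840$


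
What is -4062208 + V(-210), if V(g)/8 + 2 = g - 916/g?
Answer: -426706256/105 ≈ -4.0639e+6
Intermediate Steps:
V(g) = -16 - 7328/g + 8*g (V(g) = -16 + 8*(g - 916/g) = -16 + (-7328/g + 8*g) = -16 - 7328/g + 8*g)
-4062208 + V(-210) = -4062208 + (-16 - 7328/(-210) + 8*(-210)) = -4062208 + (-16 - 7328*(-1/210) - 1680) = -4062208 + (-16 + 3664/105 - 1680) = -4062208 - 174416/105 = -426706256/105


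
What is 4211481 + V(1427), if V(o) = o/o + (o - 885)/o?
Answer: 6009785356/1427 ≈ 4.2115e+6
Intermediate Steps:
V(o) = 1 + (-885 + o)/o
4211481 + V(1427) = 4211481 + (2 - 885/1427) = 4211481 + 1969/1427 = 6009785356/1427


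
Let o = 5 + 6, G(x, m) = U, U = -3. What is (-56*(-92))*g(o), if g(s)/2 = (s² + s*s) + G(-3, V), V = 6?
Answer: 2462656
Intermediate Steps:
G(x, m) = -3
o = 11
g(s) = -6 + 4*s² (g(s) = 2*((s² + s*s) - 3) = 2*((s² + s²) - 3) = 2*(2*s² - 3) = 2*(-3 + 2*s²) = -6 + 4*s²)
(-56*(-92))*g(o) = (-56*(-92))*(-6 + 4*11²) = 5152*(-6 + 4*121) = 5152*(-6 + 484) = 5152*478 = 2462656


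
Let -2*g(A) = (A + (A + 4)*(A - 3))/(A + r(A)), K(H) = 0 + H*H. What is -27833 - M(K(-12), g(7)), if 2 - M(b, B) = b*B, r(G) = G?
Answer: -196681/7 ≈ -28097.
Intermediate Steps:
K(H) = H² (K(H) = 0 + H² = H²)
g(A) = -(A + (-3 + A)*(4 + A))/(4*A) (g(A) = -(A + (A + 4)*(A - 3))/(2*(A + A)) = -(A + (4 + A)*(-3 + A))/(2*(2*A)) = -(A + (-3 + A)*(4 + A))*1/(2*A)/2 = -(A + (-3 + A)*(4 + A))/(4*A))
M(b, B) = 2 - B*b (M(b, B) = 2 - b*B = 2 - B*b)
-27833 - M(K(-12), g(7)) = -27833 - (2 - 1*(-½ + 3/7 - ¼*7)*(-12)²) = -27833 - (2 - 1*(-½ + 3*(⅐) - 7/4)*144) = -27833 - (2 - 1*(-½ + 3/7 - 7/4)*144) = -27833 - (2 - 1*(-51/28)*144) = -27833 - (2 + 1836/7) = -27833 - 1*1850/7 = -27833 - 1850/7 = -196681/7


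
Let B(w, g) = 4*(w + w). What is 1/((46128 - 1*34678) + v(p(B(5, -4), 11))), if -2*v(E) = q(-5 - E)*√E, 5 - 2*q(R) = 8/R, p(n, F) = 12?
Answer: 13236200/151554464053 + 3162*√3/151554464053 ≈ 8.7372e-5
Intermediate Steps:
B(w, g) = 8*w (B(w, g) = 4*(2*w) = 8*w)
q(R) = 5/2 - 4/R
v(E) = -√E*(5/2 - 4/(-5 - E))/2 (v(E) = -(5/2 - 4/(-5 - E))*√E/2 = -√E*(5/2 - 4/(-5 - E))/2)
1/((46128 - 1*34678) + v(p(B(5, -4), 11))) = 1/((46128 - 1*34678) + √12*(-33 - 5*12)/(4*(5 + 12))) = 1/((46128 - 34678) + (¼)*(2*√3)*(-33 - 60)/17) = 1/(11450 + (¼)*(2*√3)*(1/17)*(-93)) = 1/(11450 - 93*√3/34)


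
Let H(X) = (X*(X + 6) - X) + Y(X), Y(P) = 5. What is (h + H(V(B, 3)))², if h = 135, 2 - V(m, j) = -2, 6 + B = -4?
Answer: 30976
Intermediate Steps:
B = -10 (B = -6 - 4 = -10)
V(m, j) = 4 (V(m, j) = 2 - 1*(-2) = 2 + 2 = 4)
H(X) = 5 - X + X*(6 + X) (H(X) = (X*(X + 6) - X) + 5 = (X*(6 + X) - X) + 5 = (-X + X*(6 + X)) + 5 = 5 - X + X*(6 + X))
(h + H(V(B, 3)))² = (135 + (5 + 4² + 5*4))² = (135 + (5 + 16 + 20))² = (135 + 41)² = 176² = 30976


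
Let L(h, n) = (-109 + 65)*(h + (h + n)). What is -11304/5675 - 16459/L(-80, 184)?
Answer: 81467801/5992800 ≈ 13.594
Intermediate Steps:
L(h, n) = -88*h - 44*n (L(h, n) = -44*(n + 2*h) = -88*h - 44*n)
-11304/5675 - 16459/L(-80, 184) = -11304/5675 - 16459/(-88*(-80) - 44*184) = -11304*1/5675 - 16459/(7040 - 8096) = -11304/5675 - 16459/(-1056) = -11304/5675 - 16459*(-1/1056) = -11304/5675 + 16459/1056 = 81467801/5992800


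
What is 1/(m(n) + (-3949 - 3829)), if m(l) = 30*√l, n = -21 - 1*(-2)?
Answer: -3889/30257192 - 15*I*√19/30257192 ≈ -0.00012853 - 2.1609e-6*I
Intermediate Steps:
n = -19 (n = -21 + 2 = -19)
1/(m(n) + (-3949 - 3829)) = 1/(30*√(-19) + (-3949 - 3829)) = 1/(30*(I*√19) - 7778) = 1/(30*I*√19 - 7778) = 1/(-7778 + 30*I*√19)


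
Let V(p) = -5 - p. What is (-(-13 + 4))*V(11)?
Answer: -144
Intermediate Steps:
(-(-13 + 4))*V(11) = (-(-13 + 4))*(-5 - 1*11) = (-1*(-9))*(-5 - 11) = 9*(-16) = -144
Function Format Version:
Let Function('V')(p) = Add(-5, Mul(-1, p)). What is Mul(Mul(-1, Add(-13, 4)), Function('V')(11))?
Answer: -144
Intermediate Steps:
Mul(Mul(-1, Add(-13, 4)), Function('V')(11)) = Mul(Mul(-1, Add(-13, 4)), Add(-5, Mul(-1, 11))) = Mul(Mul(-1, -9), Add(-5, -11)) = Mul(9, -16) = -144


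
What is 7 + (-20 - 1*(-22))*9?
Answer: 25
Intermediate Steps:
7 + (-20 - 1*(-22))*9 = 7 + (-20 + 22)*9 = 7 + 2*9 = 7 + 18 = 25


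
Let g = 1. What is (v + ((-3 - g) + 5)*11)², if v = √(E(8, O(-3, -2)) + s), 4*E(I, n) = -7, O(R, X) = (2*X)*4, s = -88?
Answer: (22 + I*√359)²/4 ≈ 31.25 + 208.42*I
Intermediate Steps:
O(R, X) = 8*X
E(I, n) = -7/4 (E(I, n) = (¼)*(-7) = -7/4)
v = I*√359/2 (v = √(-7/4 - 88) = √(-359/4) = I*√359/2 ≈ 9.4736*I)
(v + ((-3 - g) + 5)*11)² = (I*√359/2 + ((-3 - 1*1) + 5)*11)² = (I*√359/2 + ((-3 - 1) + 5)*11)² = (I*√359/2 + (-4 + 5)*11)² = (I*√359/2 + 1*11)² = (I*√359/2 + 11)² = (11 + I*√359/2)²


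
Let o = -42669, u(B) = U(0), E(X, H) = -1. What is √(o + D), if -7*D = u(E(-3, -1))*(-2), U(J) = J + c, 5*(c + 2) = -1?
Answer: I*√52270295/35 ≈ 206.57*I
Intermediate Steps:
c = -11/5 (c = -2 + (⅕)*(-1) = -2 - ⅕ = -11/5 ≈ -2.2000)
U(J) = -11/5 + J (U(J) = J - 11/5 = -11/5 + J)
u(B) = -11/5 (u(B) = -11/5 + 0 = -11/5)
D = -22/35 (D = -(-11)*(-2)/35 = -⅐*22/5 = -22/35 ≈ -0.62857)
√(o + D) = √(-42669 - 22/35) = √(-1493437/35) = I*√52270295/35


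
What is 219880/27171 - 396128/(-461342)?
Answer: 56101536424/6267561741 ≈ 8.9511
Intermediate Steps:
219880/27171 - 396128/(-461342) = 219880*(1/27171) - 396128*(-1/461342) = 219880/27171 + 198064/230671 = 56101536424/6267561741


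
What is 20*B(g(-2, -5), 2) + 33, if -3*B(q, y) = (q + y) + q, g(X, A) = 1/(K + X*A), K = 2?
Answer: 167/9 ≈ 18.556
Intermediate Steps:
g(X, A) = 1/(2 + A*X) (g(X, A) = 1/(2 + X*A) = 1/(2 + A*X))
B(q, y) = -2*q/3 - y/3 (B(q, y) = -((q + y) + q)/3 = -(y + 2*q)/3 = -2*q/3 - y/3)
20*B(g(-2, -5), 2) + 33 = 20*(-2/(3*(2 - 5*(-2))) - ⅓*2) + 33 = 20*(-2/(3*(2 + 10)) - ⅔) + 33 = 20*(-⅔/12 - ⅔) + 33 = 20*(-⅔*1/12 - ⅔) + 33 = 20*(-1/18 - ⅔) + 33 = 20*(-13/18) + 33 = -130/9 + 33 = 167/9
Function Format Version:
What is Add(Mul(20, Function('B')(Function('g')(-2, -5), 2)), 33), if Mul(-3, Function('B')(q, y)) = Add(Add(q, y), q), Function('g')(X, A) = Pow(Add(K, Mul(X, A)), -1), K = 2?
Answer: Rational(167, 9) ≈ 18.556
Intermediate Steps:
Function('g')(X, A) = Pow(Add(2, Mul(A, X)), -1) (Function('g')(X, A) = Pow(Add(2, Mul(X, A)), -1) = Pow(Add(2, Mul(A, X)), -1))
Function('B')(q, y) = Add(Mul(Rational(-2, 3), q), Mul(Rational(-1, 3), y)) (Function('B')(q, y) = Mul(Rational(-1, 3), Add(Add(q, y), q)) = Mul(Rational(-1, 3), Add(y, Mul(2, q))) = Add(Mul(Rational(-2, 3), q), Mul(Rational(-1, 3), y)))
Add(Mul(20, Function('B')(Function('g')(-2, -5), 2)), 33) = Add(Mul(20, Add(Mul(Rational(-2, 3), Pow(Add(2, Mul(-5, -2)), -1)), Mul(Rational(-1, 3), 2))), 33) = Add(Mul(20, Add(Mul(Rational(-2, 3), Pow(Add(2, 10), -1)), Rational(-2, 3))), 33) = Add(Mul(20, Add(Mul(Rational(-2, 3), Pow(12, -1)), Rational(-2, 3))), 33) = Add(Mul(20, Add(Mul(Rational(-2, 3), Rational(1, 12)), Rational(-2, 3))), 33) = Add(Mul(20, Add(Rational(-1, 18), Rational(-2, 3))), 33) = Add(Mul(20, Rational(-13, 18)), 33) = Add(Rational(-130, 9), 33) = Rational(167, 9)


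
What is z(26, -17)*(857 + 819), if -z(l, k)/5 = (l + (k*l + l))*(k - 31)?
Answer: -156873600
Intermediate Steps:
z(l, k) = -5*(-31 + k)*(2*l + k*l) (z(l, k) = -5*(l + (k*l + l))*(k - 31) = -5*(l + (l + k*l))*(-31 + k) = -5*(2*l + k*l)*(-31 + k) = -5*(-31 + k)*(2*l + k*l))
z(26, -17)*(857 + 819) = (5*26*(62 - 1*(-17)² + 29*(-17)))*(857 + 819) = (5*26*(62 - 1*289 - 493))*1676 = (5*26*(62 - 289 - 493))*1676 = (5*26*(-720))*1676 = -93600*1676 = -156873600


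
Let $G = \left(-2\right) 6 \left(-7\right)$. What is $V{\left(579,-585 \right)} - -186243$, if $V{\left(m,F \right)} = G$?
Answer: $186327$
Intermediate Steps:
$G = 84$ ($G = \left(-12\right) \left(-7\right) = 84$)
$V{\left(m,F \right)} = 84$
$V{\left(579,-585 \right)} - -186243 = 84 - -186243 = 84 + 186243 = 186327$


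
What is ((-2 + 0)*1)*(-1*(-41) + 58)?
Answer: -198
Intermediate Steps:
((-2 + 0)*1)*(-1*(-41) + 58) = (-2*1)*(41 + 58) = -2*99 = -198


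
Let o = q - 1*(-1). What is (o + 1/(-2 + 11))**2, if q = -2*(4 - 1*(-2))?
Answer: 9604/81 ≈ 118.57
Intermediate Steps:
q = -12 (q = -2*(4 + 2) = -2*6 = -12)
o = -11 (o = -12 - 1*(-1) = -12 + 1 = -11)
(o + 1/(-2 + 11))**2 = (-11 + 1/(-2 + 11))**2 = (-11 + 1/9)**2 = (-98/9)**2 = 9604/81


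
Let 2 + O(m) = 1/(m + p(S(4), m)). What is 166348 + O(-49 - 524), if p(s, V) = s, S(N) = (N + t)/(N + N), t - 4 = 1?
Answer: 761032942/4575 ≈ 1.6635e+5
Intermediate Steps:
t = 5 (t = 4 + 1 = 5)
S(N) = (5 + N)/(2*N) (S(N) = (N + 5)/(N + N) = (5 + N)/((2*N)) = (5 + N)*(1/(2*N)) = (5 + N)/(2*N))
O(m) = -2 + 1/(9/8 + m) (O(m) = -2 + 1/(m + (½)*(5 + 4)/4) = -2 + 1/(m + (½)*(¼)*9) = -2 + 1/(m + 9/8) = -2 + 1/(9/8 + m))
166348 + O(-49 - 524) = 166348 + 2*(-5 - 8*(-49 - 524))/(9 + 8*(-49 - 524)) = 166348 + 2*(-5 - 8*(-573))/(9 + 8*(-573)) = 166348 + 2*(-5 + 4584)/(9 - 4584) = 166348 + 2*4579/(-4575) = 166348 + 2*(-1/4575)*4579 = 166348 - 9158/4575 = 761032942/4575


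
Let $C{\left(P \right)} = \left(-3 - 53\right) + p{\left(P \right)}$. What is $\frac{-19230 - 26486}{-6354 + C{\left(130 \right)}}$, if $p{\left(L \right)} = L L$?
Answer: $- \frac{22858}{5245} \approx -4.3581$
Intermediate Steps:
$p{\left(L \right)} = L^{2}$
$C{\left(P \right)} = -56 + P^{2}$ ($C{\left(P \right)} = \left(-3 - 53\right) + P^{2} = -56 + P^{2}$)
$\frac{-19230 - 26486}{-6354 + C{\left(130 \right)}} = \frac{-19230 - 26486}{-6354 - \left(56 - 130^{2}\right)} = - \frac{45716}{-6354 + \left(-56 + 16900\right)} = - \frac{45716}{-6354 + 16844} = - \frac{45716}{10490} = \left(-45716\right) \frac{1}{10490} = - \frac{22858}{5245}$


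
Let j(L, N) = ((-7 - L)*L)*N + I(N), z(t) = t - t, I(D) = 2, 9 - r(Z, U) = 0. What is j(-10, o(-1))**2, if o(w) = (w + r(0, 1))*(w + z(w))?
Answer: 58564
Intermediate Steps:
r(Z, U) = 9 (r(Z, U) = 9 - 1*0 = 9 + 0 = 9)
z(t) = 0
o(w) = w*(9 + w) (o(w) = (w + 9)*(w + 0) = (9 + w)*w = w*(9 + w))
j(L, N) = 2 + L*N*(-7 - L) (j(L, N) = ((-7 - L)*L)*N + 2 = (L*(-7 - L))*N + 2 = L*N*(-7 - L) + 2 = 2 + L*N*(-7 - L))
j(-10, o(-1))**2 = (2 - 1*(-(9 - 1))*(-10)**2 - 7*(-10)*(-(9 - 1)))**2 = (2 - 1*(-1*8)*100 - 7*(-10)*(-1*8))**2 = (2 - 1*(-8)*100 - 7*(-10)*(-8))**2 = (2 + 800 - 560)**2 = 242**2 = 58564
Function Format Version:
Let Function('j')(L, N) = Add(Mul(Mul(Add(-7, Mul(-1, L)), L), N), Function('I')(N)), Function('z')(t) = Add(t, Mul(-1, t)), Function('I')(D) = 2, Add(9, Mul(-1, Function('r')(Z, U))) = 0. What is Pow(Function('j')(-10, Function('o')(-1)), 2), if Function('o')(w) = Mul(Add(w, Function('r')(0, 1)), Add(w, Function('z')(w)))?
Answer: 58564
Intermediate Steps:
Function('r')(Z, U) = 9 (Function('r')(Z, U) = Add(9, Mul(-1, 0)) = Add(9, 0) = 9)
Function('z')(t) = 0
Function('o')(w) = Mul(w, Add(9, w)) (Function('o')(w) = Mul(Add(w, 9), Add(w, 0)) = Mul(Add(9, w), w) = Mul(w, Add(9, w)))
Function('j')(L, N) = Add(2, Mul(L, N, Add(-7, Mul(-1, L)))) (Function('j')(L, N) = Add(Mul(Mul(Add(-7, Mul(-1, L)), L), N), 2) = Add(Mul(Mul(L, Add(-7, Mul(-1, L))), N), 2) = Add(Mul(L, N, Add(-7, Mul(-1, L))), 2) = Add(2, Mul(L, N, Add(-7, Mul(-1, L)))))
Pow(Function('j')(-10, Function('o')(-1)), 2) = Pow(Add(2, Mul(-1, Mul(-1, Add(9, -1)), Pow(-10, 2)), Mul(-7, -10, Mul(-1, Add(9, -1)))), 2) = Pow(Add(2, Mul(-1, Mul(-1, 8), 100), Mul(-7, -10, Mul(-1, 8))), 2) = Pow(Add(2, Mul(-1, -8, 100), Mul(-7, -10, -8)), 2) = Pow(Add(2, 800, -560), 2) = Pow(242, 2) = 58564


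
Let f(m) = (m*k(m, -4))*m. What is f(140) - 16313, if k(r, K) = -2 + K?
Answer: -133913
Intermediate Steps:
f(m) = -6*m² (f(m) = (m*(-2 - 4))*m = (m*(-6))*m = (-6*m)*m = -6*m²)
f(140) - 16313 = -6*140² - 16313 = -6*19600 - 16313 = -117600 - 16313 = -133913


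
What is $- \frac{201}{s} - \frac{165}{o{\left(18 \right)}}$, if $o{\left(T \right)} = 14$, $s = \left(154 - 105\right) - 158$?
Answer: $- \frac{15171}{1526} \approx -9.9417$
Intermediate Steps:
$s = -109$ ($s = 49 - 158 = -109$)
$- \frac{201}{s} - \frac{165}{o{\left(18 \right)}} = - \frac{201}{-109} - \frac{165}{14} = \left(-201\right) \left(- \frac{1}{109}\right) - \frac{165}{14} = \frac{201}{109} - \frac{165}{14} = - \frac{15171}{1526}$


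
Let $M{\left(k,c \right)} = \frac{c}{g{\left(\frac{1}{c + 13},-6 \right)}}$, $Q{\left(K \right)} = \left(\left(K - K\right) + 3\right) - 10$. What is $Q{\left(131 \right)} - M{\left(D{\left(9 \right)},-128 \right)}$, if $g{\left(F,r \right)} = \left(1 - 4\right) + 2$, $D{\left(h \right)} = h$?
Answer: $-135$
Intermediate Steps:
$g{\left(F,r \right)} = -1$ ($g{\left(F,r \right)} = -3 + 2 = -1$)
$Q{\left(K \right)} = -7$ ($Q{\left(K \right)} = \left(0 + 3\right) - 10 = 3 - 10 = -7$)
$M{\left(k,c \right)} = - c$ ($M{\left(k,c \right)} = \frac{c}{-1} = c \left(-1\right) = - c$)
$Q{\left(131 \right)} - M{\left(D{\left(9 \right)},-128 \right)} = -7 - \left(-1\right) \left(-128\right) = -7 - 128 = -135$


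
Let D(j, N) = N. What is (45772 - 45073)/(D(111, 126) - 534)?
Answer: -233/136 ≈ -1.7132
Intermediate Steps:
(45772 - 45073)/(D(111, 126) - 534) = (45772 - 45073)/(126 - 534) = 699/(-408) = 699*(-1/408) = -233/136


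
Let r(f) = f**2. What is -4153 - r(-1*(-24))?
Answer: -4729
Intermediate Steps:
-4153 - r(-1*(-24)) = -4153 - (-1*(-24))**2 = -4153 - 1*24**2 = -4153 - 1*576 = -4153 - 576 = -4729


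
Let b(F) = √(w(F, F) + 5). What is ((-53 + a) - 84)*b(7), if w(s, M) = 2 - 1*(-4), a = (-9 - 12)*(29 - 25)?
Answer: -221*√11 ≈ -732.97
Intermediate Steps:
a = -84 (a = -21*4 = -84)
w(s, M) = 6 (w(s, M) = 2 + 4 = 6)
b(F) = √11 (b(F) = √(6 + 5) = √11)
((-53 + a) - 84)*b(7) = ((-53 - 84) - 84)*√11 = (-137 - 84)*√11 = -221*√11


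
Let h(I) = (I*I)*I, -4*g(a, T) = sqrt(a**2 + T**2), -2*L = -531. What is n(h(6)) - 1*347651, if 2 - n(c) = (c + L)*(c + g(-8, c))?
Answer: -451653 + 963*sqrt(730) ≈ -4.2563e+5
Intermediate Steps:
L = 531/2 (L = -1/2*(-531) = 531/2 ≈ 265.50)
g(a, T) = -sqrt(T**2 + a**2)/4 (g(a, T) = -sqrt(a**2 + T**2)/4 = -sqrt(T**2 + a**2)/4)
h(I) = I**3 (h(I) = I**2*I = I**3)
n(c) = 2 - (531/2 + c)*(c - sqrt(64 + c**2)/4) (n(c) = 2 - (c + 531/2)*(c - sqrt(c**2 + (-8)**2)/4) = 2 - (531/2 + c)*(c - sqrt(c**2 + 64)/4) = 2 - (531/2 + c)*(c - sqrt(64 + c**2)/4))
n(h(6)) - 1*347651 = (2 - (6**3)**2 - 531/2*6**3 + 531*sqrt(64 + (6**3)**2)/8 + (1/4)*6**3*sqrt(64 + (6**3)**2)) - 1*347651 = (2 - 1*216**2 - 531/2*216 + 531*sqrt(64 + 216**2)/8 + (1/4)*216*sqrt(64 + 216**2)) - 347651 = (2 - 1*46656 - 57348 + 531*sqrt(64 + 46656)/8 + (1/4)*216*sqrt(64 + 46656)) - 347651 = (2 - 46656 - 57348 + 531*sqrt(46720)/8 + (1/4)*216*sqrt(46720)) - 347651 = (2 - 46656 - 57348 + 531*(8*sqrt(730))/8 + (1/4)*216*(8*sqrt(730))) - 347651 = (2 - 46656 - 57348 + 531*sqrt(730) + 432*sqrt(730)) - 347651 = (-104002 + 963*sqrt(730)) - 347651 = -451653 + 963*sqrt(730)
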